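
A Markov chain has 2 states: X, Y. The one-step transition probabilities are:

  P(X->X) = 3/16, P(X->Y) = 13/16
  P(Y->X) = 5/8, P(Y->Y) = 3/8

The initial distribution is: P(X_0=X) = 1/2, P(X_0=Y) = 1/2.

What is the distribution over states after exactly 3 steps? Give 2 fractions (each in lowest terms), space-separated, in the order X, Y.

Answer: 3517/8192 4675/8192

Derivation:
Propagating the distribution step by step (d_{t+1} = d_t * P):
d_0 = (X=1/2, Y=1/2)
  d_1[X] = 1/2*3/16 + 1/2*5/8 = 13/32
  d_1[Y] = 1/2*13/16 + 1/2*3/8 = 19/32
d_1 = (X=13/32, Y=19/32)
  d_2[X] = 13/32*3/16 + 19/32*5/8 = 229/512
  d_2[Y] = 13/32*13/16 + 19/32*3/8 = 283/512
d_2 = (X=229/512, Y=283/512)
  d_3[X] = 229/512*3/16 + 283/512*5/8 = 3517/8192
  d_3[Y] = 229/512*13/16 + 283/512*3/8 = 4675/8192
d_3 = (X=3517/8192, Y=4675/8192)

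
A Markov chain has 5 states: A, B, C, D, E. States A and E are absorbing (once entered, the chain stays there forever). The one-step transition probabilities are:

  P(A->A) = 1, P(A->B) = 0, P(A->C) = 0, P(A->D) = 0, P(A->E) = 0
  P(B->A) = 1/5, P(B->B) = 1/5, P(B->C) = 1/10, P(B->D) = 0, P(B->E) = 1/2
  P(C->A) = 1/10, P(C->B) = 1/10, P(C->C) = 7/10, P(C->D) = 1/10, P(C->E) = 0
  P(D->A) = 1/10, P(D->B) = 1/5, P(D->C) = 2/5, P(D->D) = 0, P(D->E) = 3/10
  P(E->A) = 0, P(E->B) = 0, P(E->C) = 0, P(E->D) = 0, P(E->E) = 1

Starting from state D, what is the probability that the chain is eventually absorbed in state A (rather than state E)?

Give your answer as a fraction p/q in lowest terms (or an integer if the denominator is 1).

Let a_i = P(absorbed in A | start in state i).
Boundary conditions: a_A = 1, a_E = 0.
For each transient state i, a_i = sum_j P(i->j) * a_j:
  a_B = 1/5*a_A + 1/5*a_B + 1/10*a_C + 0*a_D + 1/2*a_E
  a_C = 1/10*a_A + 1/10*a_B + 7/10*a_C + 1/10*a_D + 0*a_E
  a_D = 1/10*a_A + 1/5*a_B + 2/5*a_C + 0*a_D + 3/10*a_E

Substituting a_A = 1 and a_E = 0, rearrange to (I - Q) a = r where r[i] = P(i -> A):
  [4/5, -1/10, 0] . (a_B, a_C, a_D) = 1/5
  [-1/10, 3/10, -1/10] . (a_B, a_C, a_D) = 1/10
  [-1/5, -2/5, 1] . (a_B, a_C, a_D) = 1/10

Solving yields:
  a_B = 9/28
  a_C = 4/7
  a_D = 11/28

Starting state is D, so the absorption probability is a_D = 11/28.

Answer: 11/28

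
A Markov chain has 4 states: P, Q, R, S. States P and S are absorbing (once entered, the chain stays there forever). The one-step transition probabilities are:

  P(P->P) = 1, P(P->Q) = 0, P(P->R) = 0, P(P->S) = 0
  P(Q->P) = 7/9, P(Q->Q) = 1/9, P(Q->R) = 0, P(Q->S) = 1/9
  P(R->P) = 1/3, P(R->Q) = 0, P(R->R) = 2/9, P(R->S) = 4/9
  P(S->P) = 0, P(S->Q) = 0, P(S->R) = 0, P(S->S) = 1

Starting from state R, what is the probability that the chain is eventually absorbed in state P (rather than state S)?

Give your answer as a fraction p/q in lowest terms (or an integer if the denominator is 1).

Answer: 3/7

Derivation:
Let a_i = P(absorbed in P | start in state i).
Boundary conditions: a_P = 1, a_S = 0.
For each transient state i, a_i = sum_j P(i->j) * a_j:
  a_Q = 7/9*a_P + 1/9*a_Q + 0*a_R + 1/9*a_S
  a_R = 1/3*a_P + 0*a_Q + 2/9*a_R + 4/9*a_S

Substituting a_P = 1 and a_S = 0, rearrange to (I - Q) a = r where r[i] = P(i -> P):
  [8/9, 0] . (a_Q, a_R) = 7/9
  [0, 7/9] . (a_Q, a_R) = 1/3

Solving yields:
  a_Q = 7/8
  a_R = 3/7

Starting state is R, so the absorption probability is a_R = 3/7.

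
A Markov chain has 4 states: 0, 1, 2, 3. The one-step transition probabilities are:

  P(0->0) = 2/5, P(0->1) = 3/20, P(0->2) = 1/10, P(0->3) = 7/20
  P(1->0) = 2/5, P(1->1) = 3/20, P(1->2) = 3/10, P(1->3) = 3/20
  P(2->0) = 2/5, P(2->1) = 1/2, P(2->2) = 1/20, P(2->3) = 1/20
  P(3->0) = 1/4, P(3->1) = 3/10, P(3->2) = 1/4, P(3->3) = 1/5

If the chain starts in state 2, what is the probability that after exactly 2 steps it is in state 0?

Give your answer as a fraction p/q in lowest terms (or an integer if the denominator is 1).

Answer: 157/400

Derivation:
Computing P^2 by repeated multiplication:
P^1 =
  0: [2/5, 3/20, 1/10, 7/20]
  1: [2/5, 3/20, 3/10, 3/20]
  2: [2/5, 1/2, 1/20, 1/20]
  3: [1/4, 3/10, 1/4, 1/5]
P^2 =
  0: [139/400, 19/80, 71/400, 19/80]
  1: [151/400, 111/400, 11/80, 83/400]
  2: [157/400, 7/40, 41/200, 91/400]
  3: [37/100, 107/400, 71/400, 37/200]

(P^2)[2 -> 0] = 157/400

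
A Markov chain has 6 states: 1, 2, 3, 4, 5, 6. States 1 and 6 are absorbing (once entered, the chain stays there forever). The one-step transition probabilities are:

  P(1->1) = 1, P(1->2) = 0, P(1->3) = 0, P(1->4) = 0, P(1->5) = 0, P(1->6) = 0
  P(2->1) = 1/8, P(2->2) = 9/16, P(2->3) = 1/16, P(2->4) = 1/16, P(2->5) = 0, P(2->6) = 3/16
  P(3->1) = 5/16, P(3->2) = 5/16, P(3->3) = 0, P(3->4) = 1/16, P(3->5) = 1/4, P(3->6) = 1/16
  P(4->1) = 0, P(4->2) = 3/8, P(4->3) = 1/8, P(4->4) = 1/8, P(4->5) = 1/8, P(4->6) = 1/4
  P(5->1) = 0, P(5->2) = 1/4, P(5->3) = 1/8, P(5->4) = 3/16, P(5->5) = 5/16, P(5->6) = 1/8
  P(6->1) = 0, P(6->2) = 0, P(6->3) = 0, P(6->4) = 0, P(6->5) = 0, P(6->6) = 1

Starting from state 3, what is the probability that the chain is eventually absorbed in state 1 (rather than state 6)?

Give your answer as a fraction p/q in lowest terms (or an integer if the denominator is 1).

Answer: 185/343

Derivation:
Let a_i = P(absorbed in 1 | start in state i).
Boundary conditions: a_1 = 1, a_6 = 0.
For each transient state i, a_i = sum_j P(i->j) * a_j:
  a_2 = 1/8*a_1 + 9/16*a_2 + 1/16*a_3 + 1/16*a_4 + 0*a_5 + 3/16*a_6
  a_3 = 5/16*a_1 + 5/16*a_2 + 0*a_3 + 1/16*a_4 + 1/4*a_5 + 1/16*a_6
  a_4 = 0*a_1 + 3/8*a_2 + 1/8*a_3 + 1/8*a_4 + 1/8*a_5 + 1/4*a_6
  a_5 = 0*a_1 + 1/4*a_2 + 1/8*a_3 + 3/16*a_4 + 5/16*a_5 + 1/8*a_6

Substituting a_1 = 1 and a_6 = 0, rearrange to (I - Q) a = r where r[i] = P(i -> 1):
  [7/16, -1/16, -1/16, 0] . (a_2, a_3, a_4, a_5) = 1/8
  [-5/16, 1, -1/16, -1/4] . (a_2, a_3, a_4, a_5) = 5/16
  [-3/8, -1/8, 7/8, -1/8] . (a_2, a_3, a_4, a_5) = 0
  [-1/4, -1/8, -3/16, 11/16] . (a_2, a_3, a_4, a_5) = 0

Solving yields:
  a_2 = 139/343
  a_3 = 185/343
  a_4 = 102/343
  a_5 = 16/49

Starting state is 3, so the absorption probability is a_3 = 185/343.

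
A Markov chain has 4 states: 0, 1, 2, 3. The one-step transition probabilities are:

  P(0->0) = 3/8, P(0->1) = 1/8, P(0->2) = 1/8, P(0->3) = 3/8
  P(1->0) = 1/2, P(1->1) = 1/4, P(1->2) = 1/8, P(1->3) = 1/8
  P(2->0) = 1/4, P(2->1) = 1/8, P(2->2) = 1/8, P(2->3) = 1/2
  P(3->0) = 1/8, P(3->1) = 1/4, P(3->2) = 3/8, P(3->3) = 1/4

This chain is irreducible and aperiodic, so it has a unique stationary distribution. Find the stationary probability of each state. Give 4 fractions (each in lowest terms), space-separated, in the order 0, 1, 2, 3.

Answer: 149/506 95/506 103/506 159/506

Derivation:
The stationary distribution satisfies pi = pi * P, i.e.:
  pi_0 = 3/8*pi_0 + 1/2*pi_1 + 1/4*pi_2 + 1/8*pi_3
  pi_1 = 1/8*pi_0 + 1/4*pi_1 + 1/8*pi_2 + 1/4*pi_3
  pi_2 = 1/8*pi_0 + 1/8*pi_1 + 1/8*pi_2 + 3/8*pi_3
  pi_3 = 3/8*pi_0 + 1/8*pi_1 + 1/2*pi_2 + 1/4*pi_3
with normalization: pi_0 + pi_1 + pi_2 + pi_3 = 1.

Using the first 3 balance equations plus normalization, the linear system A*pi = b is:
  [-5/8, 1/2, 1/4, 1/8] . pi = 0
  [1/8, -3/4, 1/8, 1/4] . pi = 0
  [1/8, 1/8, -7/8, 3/8] . pi = 0
  [1, 1, 1, 1] . pi = 1

Solving yields:
  pi_0 = 149/506
  pi_1 = 95/506
  pi_2 = 103/506
  pi_3 = 159/506

Verification (pi * P):
  149/506*3/8 + 95/506*1/2 + 103/506*1/4 + 159/506*1/8 = 149/506 = pi_0  (ok)
  149/506*1/8 + 95/506*1/4 + 103/506*1/8 + 159/506*1/4 = 95/506 = pi_1  (ok)
  149/506*1/8 + 95/506*1/8 + 103/506*1/8 + 159/506*3/8 = 103/506 = pi_2  (ok)
  149/506*3/8 + 95/506*1/8 + 103/506*1/2 + 159/506*1/4 = 159/506 = pi_3  (ok)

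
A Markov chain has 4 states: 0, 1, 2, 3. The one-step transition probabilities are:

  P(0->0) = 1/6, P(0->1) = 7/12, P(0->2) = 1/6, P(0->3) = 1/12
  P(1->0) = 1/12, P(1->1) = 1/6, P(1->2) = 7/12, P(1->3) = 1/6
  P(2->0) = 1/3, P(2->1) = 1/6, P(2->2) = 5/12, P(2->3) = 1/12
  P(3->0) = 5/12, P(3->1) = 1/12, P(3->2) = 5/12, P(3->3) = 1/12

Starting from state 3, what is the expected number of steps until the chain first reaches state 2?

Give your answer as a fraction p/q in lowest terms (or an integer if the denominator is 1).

Answer: 18/7

Derivation:
Let h_i = expected steps to first reach 2 from state i.
Boundary: h_2 = 0.
First-step equations for the other states:
  h_0 = 1 + 1/6*h_0 + 7/12*h_1 + 1/6*h_2 + 1/12*h_3
  h_1 = 1 + 1/12*h_0 + 1/6*h_1 + 7/12*h_2 + 1/6*h_3
  h_3 = 1 + 5/12*h_0 + 1/12*h_1 + 5/12*h_2 + 1/12*h_3

Substituting h_2 = 0 and rearranging gives the linear system (I - Q) h = 1:
  [5/6, -7/12, -1/12] . (h_0, h_1, h_3) = 1
  [-1/12, 5/6, -1/6] . (h_0, h_1, h_3) = 1
  [-5/12, -1/12, 11/12] . (h_0, h_1, h_3) = 1

Solving yields:
  h_0 = 20/7
  h_1 = 2
  h_3 = 18/7

Starting state is 3, so the expected hitting time is h_3 = 18/7.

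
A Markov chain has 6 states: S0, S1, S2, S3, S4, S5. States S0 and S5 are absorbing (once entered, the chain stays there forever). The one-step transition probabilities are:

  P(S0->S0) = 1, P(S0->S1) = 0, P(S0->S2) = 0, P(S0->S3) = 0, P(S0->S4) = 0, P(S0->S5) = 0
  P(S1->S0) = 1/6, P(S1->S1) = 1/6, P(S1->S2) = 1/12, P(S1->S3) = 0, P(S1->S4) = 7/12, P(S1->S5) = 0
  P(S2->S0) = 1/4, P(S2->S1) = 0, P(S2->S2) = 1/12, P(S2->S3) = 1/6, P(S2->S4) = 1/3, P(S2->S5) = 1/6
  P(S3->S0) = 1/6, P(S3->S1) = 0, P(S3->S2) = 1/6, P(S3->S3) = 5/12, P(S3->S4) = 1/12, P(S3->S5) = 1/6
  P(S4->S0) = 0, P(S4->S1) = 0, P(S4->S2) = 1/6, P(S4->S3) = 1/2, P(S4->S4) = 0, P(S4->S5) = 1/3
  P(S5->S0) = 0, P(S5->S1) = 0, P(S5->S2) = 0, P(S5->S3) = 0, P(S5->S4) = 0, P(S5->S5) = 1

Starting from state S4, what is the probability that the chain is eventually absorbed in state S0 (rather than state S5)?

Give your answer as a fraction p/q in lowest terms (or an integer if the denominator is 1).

Let a_i = P(absorbed in S0 | start in state i).
Boundary conditions: a_S0 = 1, a_S5 = 0.
For each transient state i, a_i = sum_j P(i->j) * a_j:
  a_S1 = 1/6*a_S0 + 1/6*a_S1 + 1/12*a_S2 + 0*a_S3 + 7/12*a_S4 + 0*a_S5
  a_S2 = 1/4*a_S0 + 0*a_S1 + 1/12*a_S2 + 1/6*a_S3 + 1/3*a_S4 + 1/6*a_S5
  a_S3 = 1/6*a_S0 + 0*a_S1 + 1/6*a_S2 + 5/12*a_S3 + 1/12*a_S4 + 1/6*a_S5
  a_S4 = 0*a_S0 + 0*a_S1 + 1/6*a_S2 + 1/2*a_S3 + 0*a_S4 + 1/3*a_S5

Substituting a_S0 = 1 and a_S5 = 0, rearrange to (I - Q) a = r where r[i] = P(i -> S0):
  [5/6, -1/12, 0, -7/12] . (a_S1, a_S2, a_S3, a_S4) = 1/6
  [0, 11/12, -1/6, -1/3] . (a_S1, a_S2, a_S3, a_S4) = 1/4
  [0, -1/6, 7/12, -1/12] . (a_S1, a_S2, a_S3, a_S4) = 1/6
  [0, -1/6, -1/2, 1] . (a_S1, a_S2, a_S3, a_S4) = 0

Solving yields:
  a_S1 = 163/351
  a_S2 = 55/117
  a_S3 = 163/351
  a_S4 = 109/351

Starting state is S4, so the absorption probability is a_S4 = 109/351.

Answer: 109/351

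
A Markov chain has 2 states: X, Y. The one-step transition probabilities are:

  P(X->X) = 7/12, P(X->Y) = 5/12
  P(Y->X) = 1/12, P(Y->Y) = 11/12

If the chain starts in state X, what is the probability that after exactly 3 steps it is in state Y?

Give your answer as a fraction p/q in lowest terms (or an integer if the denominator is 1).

Computing P^3 by repeated multiplication:
P^1 =
  X: [7/12, 5/12]
  Y: [1/12, 11/12]
P^2 =
  X: [3/8, 5/8]
  Y: [1/8, 7/8]
P^3 =
  X: [13/48, 35/48]
  Y: [7/48, 41/48]

(P^3)[X -> Y] = 35/48

Answer: 35/48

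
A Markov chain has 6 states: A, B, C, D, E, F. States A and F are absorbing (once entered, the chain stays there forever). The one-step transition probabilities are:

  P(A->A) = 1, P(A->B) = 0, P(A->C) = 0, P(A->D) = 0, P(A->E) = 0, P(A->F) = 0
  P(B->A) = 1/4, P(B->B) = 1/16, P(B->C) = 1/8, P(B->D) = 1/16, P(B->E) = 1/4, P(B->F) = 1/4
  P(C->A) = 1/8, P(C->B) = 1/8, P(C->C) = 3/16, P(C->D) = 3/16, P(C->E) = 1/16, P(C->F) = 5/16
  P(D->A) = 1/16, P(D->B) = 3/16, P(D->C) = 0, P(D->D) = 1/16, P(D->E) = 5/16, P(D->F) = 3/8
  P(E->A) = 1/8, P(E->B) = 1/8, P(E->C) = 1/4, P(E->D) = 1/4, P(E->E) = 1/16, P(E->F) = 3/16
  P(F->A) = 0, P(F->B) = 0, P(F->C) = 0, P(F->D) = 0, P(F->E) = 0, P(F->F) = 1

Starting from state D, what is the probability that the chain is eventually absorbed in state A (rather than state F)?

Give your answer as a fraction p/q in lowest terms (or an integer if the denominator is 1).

Answer: 2929/11130

Derivation:
Let a_i = P(absorbed in A | start in state i).
Boundary conditions: a_A = 1, a_F = 0.
For each transient state i, a_i = sum_j P(i->j) * a_j:
  a_B = 1/4*a_A + 1/16*a_B + 1/8*a_C + 1/16*a_D + 1/4*a_E + 1/4*a_F
  a_C = 1/8*a_A + 1/8*a_B + 3/16*a_C + 3/16*a_D + 1/16*a_E + 5/16*a_F
  a_D = 1/16*a_A + 3/16*a_B + 0*a_C + 1/16*a_D + 5/16*a_E + 3/8*a_F
  a_E = 1/8*a_A + 1/8*a_B + 1/4*a_C + 1/4*a_D + 1/16*a_E + 3/16*a_F

Substituting a_A = 1 and a_F = 0, rearrange to (I - Q) a = r where r[i] = P(i -> A):
  [15/16, -1/8, -1/16, -1/4] . (a_B, a_C, a_D, a_E) = 1/4
  [-1/8, 13/16, -3/16, -1/16] . (a_B, a_C, a_D, a_E) = 1/8
  [-3/16, 0, 15/16, -5/16] . (a_B, a_C, a_D, a_E) = 1/16
  [-1/8, -1/4, -1/4, 15/16] . (a_B, a_C, a_D, a_E) = 1/8

Solving yields:
  a_B = 925/2226
  a_C = 3391/11130
  a_D = 2929/11130
  a_E = 631/1855

Starting state is D, so the absorption probability is a_D = 2929/11130.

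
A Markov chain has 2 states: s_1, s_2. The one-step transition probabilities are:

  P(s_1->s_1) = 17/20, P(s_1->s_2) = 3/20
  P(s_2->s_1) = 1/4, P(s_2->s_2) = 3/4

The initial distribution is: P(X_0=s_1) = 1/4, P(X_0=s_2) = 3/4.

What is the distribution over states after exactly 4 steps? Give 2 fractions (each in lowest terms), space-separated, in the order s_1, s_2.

Propagating the distribution step by step (d_{t+1} = d_t * P):
d_0 = (s_1=1/4, s_2=3/4)
  d_1[s_1] = 1/4*17/20 + 3/4*1/4 = 2/5
  d_1[s_2] = 1/4*3/20 + 3/4*3/4 = 3/5
d_1 = (s_1=2/5, s_2=3/5)
  d_2[s_1] = 2/5*17/20 + 3/5*1/4 = 49/100
  d_2[s_2] = 2/5*3/20 + 3/5*3/4 = 51/100
d_2 = (s_1=49/100, s_2=51/100)
  d_3[s_1] = 49/100*17/20 + 51/100*1/4 = 68/125
  d_3[s_2] = 49/100*3/20 + 51/100*3/4 = 57/125
d_3 = (s_1=68/125, s_2=57/125)
  d_4[s_1] = 68/125*17/20 + 57/125*1/4 = 1441/2500
  d_4[s_2] = 68/125*3/20 + 57/125*3/4 = 1059/2500
d_4 = (s_1=1441/2500, s_2=1059/2500)

Answer: 1441/2500 1059/2500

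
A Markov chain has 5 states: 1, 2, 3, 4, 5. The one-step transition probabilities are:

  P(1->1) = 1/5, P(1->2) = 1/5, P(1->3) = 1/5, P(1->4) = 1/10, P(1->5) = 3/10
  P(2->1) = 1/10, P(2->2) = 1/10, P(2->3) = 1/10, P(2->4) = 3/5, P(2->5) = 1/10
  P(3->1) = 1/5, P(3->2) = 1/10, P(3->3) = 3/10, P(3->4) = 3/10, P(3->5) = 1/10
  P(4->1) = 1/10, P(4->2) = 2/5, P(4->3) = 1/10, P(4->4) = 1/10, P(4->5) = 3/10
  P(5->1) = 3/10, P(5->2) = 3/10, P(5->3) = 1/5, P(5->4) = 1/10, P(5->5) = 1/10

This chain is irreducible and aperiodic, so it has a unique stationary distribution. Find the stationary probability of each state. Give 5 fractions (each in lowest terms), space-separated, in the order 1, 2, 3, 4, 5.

The stationary distribution satisfies pi = pi * P, i.e.:
  pi_1 = 1/5*pi_1 + 1/10*pi_2 + 1/5*pi_3 + 1/10*pi_4 + 3/10*pi_5
  pi_2 = 1/5*pi_1 + 1/10*pi_2 + 1/10*pi_3 + 2/5*pi_4 + 3/10*pi_5
  pi_3 = 1/5*pi_1 + 1/10*pi_2 + 3/10*pi_3 + 1/10*pi_4 + 1/5*pi_5
  pi_4 = 1/10*pi_1 + 3/5*pi_2 + 3/10*pi_3 + 1/10*pi_4 + 1/10*pi_5
  pi_5 = 3/10*pi_1 + 1/10*pi_2 + 1/10*pi_3 + 3/10*pi_4 + 1/10*pi_5
with normalization: pi_1 + pi_2 + pi_3 + pi_4 + pi_5 = 1.

Using the first 4 balance equations plus normalization, the linear system A*pi = b is:
  [-4/5, 1/10, 1/5, 1/10, 3/10] . pi = 0
  [1/5, -9/10, 1/10, 2/5, 3/10] . pi = 0
  [1/5, 1/10, -7/10, 1/10, 1/5] . pi = 0
  [1/10, 3/5, 3/10, -9/10, 1/10] . pi = 0
  [1, 1, 1, 1, 1] . pi = 1

Solving yields:
  pi_1 = 1893/11086
  pi_2 = 55/241
  pi_3 = 1877/11086
  pi_4 = 2749/11086
  pi_5 = 2037/11086

Verification (pi * P):
  1893/11086*1/5 + 55/241*1/10 + 1877/11086*1/5 + 2749/11086*1/10 + 2037/11086*3/10 = 1893/11086 = pi_1  (ok)
  1893/11086*1/5 + 55/241*1/10 + 1877/11086*1/10 + 2749/11086*2/5 + 2037/11086*3/10 = 55/241 = pi_2  (ok)
  1893/11086*1/5 + 55/241*1/10 + 1877/11086*3/10 + 2749/11086*1/10 + 2037/11086*1/5 = 1877/11086 = pi_3  (ok)
  1893/11086*1/10 + 55/241*3/5 + 1877/11086*3/10 + 2749/11086*1/10 + 2037/11086*1/10 = 2749/11086 = pi_4  (ok)
  1893/11086*3/10 + 55/241*1/10 + 1877/11086*1/10 + 2749/11086*3/10 + 2037/11086*1/10 = 2037/11086 = pi_5  (ok)

Answer: 1893/11086 55/241 1877/11086 2749/11086 2037/11086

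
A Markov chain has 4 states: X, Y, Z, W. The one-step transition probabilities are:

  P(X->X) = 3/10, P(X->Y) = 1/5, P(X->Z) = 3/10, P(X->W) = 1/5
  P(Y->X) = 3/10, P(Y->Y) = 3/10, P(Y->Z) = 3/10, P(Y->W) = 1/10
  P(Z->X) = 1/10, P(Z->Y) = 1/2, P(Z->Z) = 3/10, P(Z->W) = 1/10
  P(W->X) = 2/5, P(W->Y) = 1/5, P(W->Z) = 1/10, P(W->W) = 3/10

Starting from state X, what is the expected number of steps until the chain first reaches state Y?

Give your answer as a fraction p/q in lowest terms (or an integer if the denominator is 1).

Answer: 176/49

Derivation:
Let h_i = expected steps to first reach Y from state i.
Boundary: h_Y = 0.
First-step equations for the other states:
  h_X = 1 + 3/10*h_X + 1/5*h_Y + 3/10*h_Z + 1/5*h_W
  h_Z = 1 + 1/10*h_X + 1/2*h_Y + 3/10*h_Z + 1/10*h_W
  h_W = 1 + 2/5*h_X + 1/5*h_Y + 1/10*h_Z + 3/10*h_W

Substituting h_Y = 0 and rearranging gives the linear system (I - Q) h = 1:
  [7/10, -3/10, -1/5] . (h_X, h_Z, h_W) = 1
  [-1/10, 7/10, -1/10] . (h_X, h_Z, h_W) = 1
  [-2/5, -1/10, 7/10] . (h_X, h_Z, h_W) = 1

Solving yields:
  h_X = 176/49
  h_Z = 122/49
  h_W = 188/49

Starting state is X, so the expected hitting time is h_X = 176/49.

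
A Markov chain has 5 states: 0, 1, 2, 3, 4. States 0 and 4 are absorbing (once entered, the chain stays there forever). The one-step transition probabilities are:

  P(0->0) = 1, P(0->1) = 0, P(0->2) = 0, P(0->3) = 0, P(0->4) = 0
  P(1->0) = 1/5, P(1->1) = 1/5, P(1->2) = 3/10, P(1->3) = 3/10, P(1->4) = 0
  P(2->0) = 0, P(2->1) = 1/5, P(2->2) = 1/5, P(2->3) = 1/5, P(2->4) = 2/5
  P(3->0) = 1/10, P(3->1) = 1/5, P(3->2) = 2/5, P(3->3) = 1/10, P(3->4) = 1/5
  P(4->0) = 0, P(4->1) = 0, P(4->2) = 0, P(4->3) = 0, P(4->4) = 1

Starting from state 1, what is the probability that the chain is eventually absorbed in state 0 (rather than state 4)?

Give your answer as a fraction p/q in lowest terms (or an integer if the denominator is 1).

Answer: 79/187

Derivation:
Let a_i = P(absorbed in 0 | start in state i).
Boundary conditions: a_0 = 1, a_4 = 0.
For each transient state i, a_i = sum_j P(i->j) * a_j:
  a_1 = 1/5*a_0 + 1/5*a_1 + 3/10*a_2 + 3/10*a_3 + 0*a_4
  a_2 = 0*a_0 + 1/5*a_1 + 1/5*a_2 + 1/5*a_3 + 2/5*a_4
  a_3 = 1/10*a_0 + 1/5*a_1 + 2/5*a_2 + 1/10*a_3 + 1/5*a_4

Substituting a_0 = 1 and a_4 = 0, rearrange to (I - Q) a = r where r[i] = P(i -> 0):
  [4/5, -3/10, -3/10] . (a_1, a_2, a_3) = 1/5
  [-1/5, 4/5, -1/5] . (a_1, a_2, a_3) = 0
  [-1/5, -2/5, 9/10] . (a_1, a_2, a_3) = 1/10

Solving yields:
  a_1 = 79/187
  a_2 = 3/17
  a_3 = 53/187

Starting state is 1, so the absorption probability is a_1 = 79/187.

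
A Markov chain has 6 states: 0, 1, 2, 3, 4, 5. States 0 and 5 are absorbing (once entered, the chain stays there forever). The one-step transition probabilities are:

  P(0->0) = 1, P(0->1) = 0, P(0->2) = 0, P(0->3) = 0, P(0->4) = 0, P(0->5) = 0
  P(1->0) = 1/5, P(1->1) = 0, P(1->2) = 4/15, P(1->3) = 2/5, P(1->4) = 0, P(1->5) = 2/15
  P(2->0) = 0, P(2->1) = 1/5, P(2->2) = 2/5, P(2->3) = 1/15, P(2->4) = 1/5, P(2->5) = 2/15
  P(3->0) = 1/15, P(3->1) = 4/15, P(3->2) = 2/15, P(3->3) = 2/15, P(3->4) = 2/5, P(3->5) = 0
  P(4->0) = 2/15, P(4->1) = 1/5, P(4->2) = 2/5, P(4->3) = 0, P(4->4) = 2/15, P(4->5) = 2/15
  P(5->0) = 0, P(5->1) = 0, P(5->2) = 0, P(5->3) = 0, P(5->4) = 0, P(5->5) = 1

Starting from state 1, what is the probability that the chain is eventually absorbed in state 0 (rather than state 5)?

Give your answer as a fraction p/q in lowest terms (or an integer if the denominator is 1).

Answer: 5401/11027

Derivation:
Let a_i = P(absorbed in 0 | start in state i).
Boundary conditions: a_0 = 1, a_5 = 0.
For each transient state i, a_i = sum_j P(i->j) * a_j:
  a_1 = 1/5*a_0 + 0*a_1 + 4/15*a_2 + 2/5*a_3 + 0*a_4 + 2/15*a_5
  a_2 = 0*a_0 + 1/5*a_1 + 2/5*a_2 + 1/15*a_3 + 1/5*a_4 + 2/15*a_5
  a_3 = 1/15*a_0 + 4/15*a_1 + 2/15*a_2 + 2/15*a_3 + 2/5*a_4 + 0*a_5
  a_4 = 2/15*a_0 + 1/5*a_1 + 2/5*a_2 + 0*a_3 + 2/15*a_4 + 2/15*a_5

Substituting a_0 = 1 and a_5 = 0, rearrange to (I - Q) a = r where r[i] = P(i -> 0):
  [1, -4/15, -2/5, 0] . (a_1, a_2, a_3, a_4) = 1/5
  [-1/5, 3/5, -1/15, -1/5] . (a_1, a_2, a_3, a_4) = 0
  [-4/15, -2/15, 13/15, -2/5] . (a_1, a_2, a_3, a_4) = 1/15
  [-1/5, -2/5, 0, 13/15] . (a_1, a_2, a_3, a_4) = 2/15

Solving yields:
  a_1 = 5401/11027
  a_2 = 3987/11027
  a_3 = 5331/11027
  a_4 = 4783/11027

Starting state is 1, so the absorption probability is a_1 = 5401/11027.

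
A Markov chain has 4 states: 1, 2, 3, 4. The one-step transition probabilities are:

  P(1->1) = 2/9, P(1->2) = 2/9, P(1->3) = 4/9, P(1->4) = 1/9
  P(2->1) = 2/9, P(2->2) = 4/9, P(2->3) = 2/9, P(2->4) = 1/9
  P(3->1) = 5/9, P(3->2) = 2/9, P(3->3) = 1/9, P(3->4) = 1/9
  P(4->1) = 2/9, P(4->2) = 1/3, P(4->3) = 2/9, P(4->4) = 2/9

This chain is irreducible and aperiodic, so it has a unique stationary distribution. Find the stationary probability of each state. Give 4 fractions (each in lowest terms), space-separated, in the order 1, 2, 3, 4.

Answer: 13/42 17/56 11/42 1/8

Derivation:
The stationary distribution satisfies pi = pi * P, i.e.:
  pi_1 = 2/9*pi_1 + 2/9*pi_2 + 5/9*pi_3 + 2/9*pi_4
  pi_2 = 2/9*pi_1 + 4/9*pi_2 + 2/9*pi_3 + 1/3*pi_4
  pi_3 = 4/9*pi_1 + 2/9*pi_2 + 1/9*pi_3 + 2/9*pi_4
  pi_4 = 1/9*pi_1 + 1/9*pi_2 + 1/9*pi_3 + 2/9*pi_4
with normalization: pi_1 + pi_2 + pi_3 + pi_4 = 1.

Using the first 3 balance equations plus normalization, the linear system A*pi = b is:
  [-7/9, 2/9, 5/9, 2/9] . pi = 0
  [2/9, -5/9, 2/9, 1/3] . pi = 0
  [4/9, 2/9, -8/9, 2/9] . pi = 0
  [1, 1, 1, 1] . pi = 1

Solving yields:
  pi_1 = 13/42
  pi_2 = 17/56
  pi_3 = 11/42
  pi_4 = 1/8

Verification (pi * P):
  13/42*2/9 + 17/56*2/9 + 11/42*5/9 + 1/8*2/9 = 13/42 = pi_1  (ok)
  13/42*2/9 + 17/56*4/9 + 11/42*2/9 + 1/8*1/3 = 17/56 = pi_2  (ok)
  13/42*4/9 + 17/56*2/9 + 11/42*1/9 + 1/8*2/9 = 11/42 = pi_3  (ok)
  13/42*1/9 + 17/56*1/9 + 11/42*1/9 + 1/8*2/9 = 1/8 = pi_4  (ok)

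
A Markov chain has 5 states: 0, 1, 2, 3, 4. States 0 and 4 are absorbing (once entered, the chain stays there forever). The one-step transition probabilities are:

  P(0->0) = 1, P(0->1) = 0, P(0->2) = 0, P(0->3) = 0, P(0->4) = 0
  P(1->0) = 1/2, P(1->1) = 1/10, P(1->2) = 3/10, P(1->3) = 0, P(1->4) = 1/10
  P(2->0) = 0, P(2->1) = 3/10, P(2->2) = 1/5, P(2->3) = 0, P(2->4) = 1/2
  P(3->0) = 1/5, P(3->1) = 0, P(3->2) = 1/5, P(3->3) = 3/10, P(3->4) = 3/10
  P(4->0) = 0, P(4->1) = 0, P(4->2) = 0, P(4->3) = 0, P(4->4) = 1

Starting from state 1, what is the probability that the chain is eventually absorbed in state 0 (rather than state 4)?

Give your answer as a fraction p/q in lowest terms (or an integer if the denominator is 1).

Let a_i = P(absorbed in 0 | start in state i).
Boundary conditions: a_0 = 1, a_4 = 0.
For each transient state i, a_i = sum_j P(i->j) * a_j:
  a_1 = 1/2*a_0 + 1/10*a_1 + 3/10*a_2 + 0*a_3 + 1/10*a_4
  a_2 = 0*a_0 + 3/10*a_1 + 1/5*a_2 + 0*a_3 + 1/2*a_4
  a_3 = 1/5*a_0 + 0*a_1 + 1/5*a_2 + 3/10*a_3 + 3/10*a_4

Substituting a_0 = 1 and a_4 = 0, rearrange to (I - Q) a = r where r[i] = P(i -> 0):
  [9/10, -3/10, 0] . (a_1, a_2, a_3) = 1/2
  [-3/10, 4/5, 0] . (a_1, a_2, a_3) = 0
  [0, -1/5, 7/10] . (a_1, a_2, a_3) = 1/5

Solving yields:
  a_1 = 40/63
  a_2 = 5/21
  a_3 = 52/147

Starting state is 1, so the absorption probability is a_1 = 40/63.

Answer: 40/63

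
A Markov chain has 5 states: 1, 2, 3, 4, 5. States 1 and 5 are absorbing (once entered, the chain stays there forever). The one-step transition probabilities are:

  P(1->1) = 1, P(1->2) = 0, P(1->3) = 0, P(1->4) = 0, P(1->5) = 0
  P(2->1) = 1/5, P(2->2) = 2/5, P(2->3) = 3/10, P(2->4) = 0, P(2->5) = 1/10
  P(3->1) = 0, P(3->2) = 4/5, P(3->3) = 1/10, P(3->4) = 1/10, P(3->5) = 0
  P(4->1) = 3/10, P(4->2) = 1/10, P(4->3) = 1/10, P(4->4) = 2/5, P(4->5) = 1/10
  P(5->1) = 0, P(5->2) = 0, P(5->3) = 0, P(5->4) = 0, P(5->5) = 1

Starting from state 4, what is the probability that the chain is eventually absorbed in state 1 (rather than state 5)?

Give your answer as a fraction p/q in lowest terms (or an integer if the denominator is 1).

Answer: 124/171

Derivation:
Let a_i = P(absorbed in 1 | start in state i).
Boundary conditions: a_1 = 1, a_5 = 0.
For each transient state i, a_i = sum_j P(i->j) * a_j:
  a_2 = 1/5*a_1 + 2/5*a_2 + 3/10*a_3 + 0*a_4 + 1/10*a_5
  a_3 = 0*a_1 + 4/5*a_2 + 1/10*a_3 + 1/10*a_4 + 0*a_5
  a_4 = 3/10*a_1 + 1/10*a_2 + 1/10*a_3 + 2/5*a_4 + 1/10*a_5

Substituting a_1 = 1 and a_5 = 0, rearrange to (I - Q) a = r where r[i] = P(i -> 1):
  [3/5, -3/10, 0] . (a_2, a_3, a_4) = 1/5
  [-4/5, 9/10, -1/10] . (a_2, a_3, a_4) = 0
  [-1/10, -1/10, 3/5] . (a_2, a_3, a_4) = 3/10

Solving yields:
  a_2 = 115/171
  a_3 = 116/171
  a_4 = 124/171

Starting state is 4, so the absorption probability is a_4 = 124/171.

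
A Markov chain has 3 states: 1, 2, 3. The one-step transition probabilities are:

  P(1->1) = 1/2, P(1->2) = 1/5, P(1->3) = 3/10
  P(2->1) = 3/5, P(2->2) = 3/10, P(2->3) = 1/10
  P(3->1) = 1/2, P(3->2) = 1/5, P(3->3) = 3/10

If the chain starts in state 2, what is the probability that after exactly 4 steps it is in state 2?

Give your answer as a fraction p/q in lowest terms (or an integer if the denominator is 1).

Computing P^4 by repeated multiplication:
P^1 =
  1: [1/2, 1/5, 3/10]
  2: [3/5, 3/10, 1/10]
  3: [1/2, 1/5, 3/10]
P^2 =
  1: [13/25, 11/50, 13/50]
  2: [53/100, 23/100, 6/25]
  3: [13/25, 11/50, 13/50]
P^3 =
  1: [261/500, 111/500, 32/125]
  2: [523/1000, 223/1000, 127/500]
  3: [261/500, 111/500, 32/125]
P^4 =
  1: [2611/5000, 1111/5000, 639/2500]
  2: [5223/10000, 2223/10000, 1277/5000]
  3: [2611/5000, 1111/5000, 639/2500]

(P^4)[2 -> 2] = 2223/10000

Answer: 2223/10000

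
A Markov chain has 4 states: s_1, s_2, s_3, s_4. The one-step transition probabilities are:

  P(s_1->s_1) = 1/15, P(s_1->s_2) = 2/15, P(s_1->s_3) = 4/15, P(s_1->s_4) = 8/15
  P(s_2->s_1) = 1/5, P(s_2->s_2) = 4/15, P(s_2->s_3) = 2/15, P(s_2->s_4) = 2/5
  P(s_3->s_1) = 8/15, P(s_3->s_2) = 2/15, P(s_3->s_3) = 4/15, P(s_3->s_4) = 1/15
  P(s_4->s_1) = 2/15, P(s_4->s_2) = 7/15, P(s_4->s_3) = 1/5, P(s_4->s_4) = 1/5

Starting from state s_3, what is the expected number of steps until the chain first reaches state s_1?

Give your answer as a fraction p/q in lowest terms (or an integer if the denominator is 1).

Answer: 2160/859

Derivation:
Let h_i = expected steps to first reach s_1 from state i.
Boundary: h_s_1 = 0.
First-step equations for the other states:
  h_s_2 = 1 + 1/5*h_s_1 + 4/15*h_s_2 + 2/15*h_s_3 + 2/5*h_s_4
  h_s_3 = 1 + 8/15*h_s_1 + 2/15*h_s_2 + 4/15*h_s_3 + 1/15*h_s_4
  h_s_4 = 1 + 2/15*h_s_1 + 7/15*h_s_2 + 1/5*h_s_3 + 1/5*h_s_4

Substituting h_s_1 = 0 and rearranging gives the linear system (I - Q) h = 1:
  [11/15, -2/15, -2/5] . (h_s_2, h_s_3, h_s_4) = 1
  [-2/15, 11/15, -1/15] . (h_s_2, h_s_3, h_s_4) = 1
  [-7/15, -1/5, 4/5] . (h_s_2, h_s_3, h_s_4) = 1

Solving yields:
  h_s_2 = 3585/859
  h_s_3 = 2160/859
  h_s_4 = 3705/859

Starting state is s_3, so the expected hitting time is h_s_3 = 2160/859.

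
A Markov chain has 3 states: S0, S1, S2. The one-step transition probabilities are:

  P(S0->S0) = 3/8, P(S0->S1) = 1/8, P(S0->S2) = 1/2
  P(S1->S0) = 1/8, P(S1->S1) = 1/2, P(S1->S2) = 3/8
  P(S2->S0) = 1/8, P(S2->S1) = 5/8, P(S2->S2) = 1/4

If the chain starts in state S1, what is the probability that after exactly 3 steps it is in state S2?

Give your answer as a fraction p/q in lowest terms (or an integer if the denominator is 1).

Computing P^3 by repeated multiplication:
P^1 =
  S0: [3/8, 1/8, 1/2]
  S1: [1/8, 1/2, 3/8]
  S2: [1/8, 5/8, 1/4]
P^2 =
  S0: [7/32, 27/64, 23/64]
  S1: [5/32, 1/2, 11/32]
  S2: [5/32, 31/64, 23/64]
P^3 =
  S0: [23/128, 237/512, 183/512]
  S1: [21/128, 31/64, 45/128]
  S2: [21/128, 249/512, 179/512]

(P^3)[S1 -> S2] = 45/128

Answer: 45/128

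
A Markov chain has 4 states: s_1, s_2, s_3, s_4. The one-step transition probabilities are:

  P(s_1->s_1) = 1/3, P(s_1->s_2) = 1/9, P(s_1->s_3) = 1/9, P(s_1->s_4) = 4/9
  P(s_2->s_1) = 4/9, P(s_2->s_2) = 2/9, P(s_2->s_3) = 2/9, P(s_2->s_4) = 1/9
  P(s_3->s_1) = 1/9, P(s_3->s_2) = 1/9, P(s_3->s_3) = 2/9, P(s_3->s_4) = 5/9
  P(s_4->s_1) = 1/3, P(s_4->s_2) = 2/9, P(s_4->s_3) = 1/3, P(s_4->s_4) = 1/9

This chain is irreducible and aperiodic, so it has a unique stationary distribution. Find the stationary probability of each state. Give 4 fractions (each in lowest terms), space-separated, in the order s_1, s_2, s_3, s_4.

Answer: 234/775 127/775 173/775 241/775

Derivation:
The stationary distribution satisfies pi = pi * P, i.e.:
  pi_s_1 = 1/3*pi_s_1 + 4/9*pi_s_2 + 1/9*pi_s_3 + 1/3*pi_s_4
  pi_s_2 = 1/9*pi_s_1 + 2/9*pi_s_2 + 1/9*pi_s_3 + 2/9*pi_s_4
  pi_s_3 = 1/9*pi_s_1 + 2/9*pi_s_2 + 2/9*pi_s_3 + 1/3*pi_s_4
  pi_s_4 = 4/9*pi_s_1 + 1/9*pi_s_2 + 5/9*pi_s_3 + 1/9*pi_s_4
with normalization: pi_s_1 + pi_s_2 + pi_s_3 + pi_s_4 = 1.

Using the first 3 balance equations plus normalization, the linear system A*pi = b is:
  [-2/3, 4/9, 1/9, 1/3] . pi = 0
  [1/9, -7/9, 1/9, 2/9] . pi = 0
  [1/9, 2/9, -7/9, 1/3] . pi = 0
  [1, 1, 1, 1] . pi = 1

Solving yields:
  pi_s_1 = 234/775
  pi_s_2 = 127/775
  pi_s_3 = 173/775
  pi_s_4 = 241/775

Verification (pi * P):
  234/775*1/3 + 127/775*4/9 + 173/775*1/9 + 241/775*1/3 = 234/775 = pi_s_1  (ok)
  234/775*1/9 + 127/775*2/9 + 173/775*1/9 + 241/775*2/9 = 127/775 = pi_s_2  (ok)
  234/775*1/9 + 127/775*2/9 + 173/775*2/9 + 241/775*1/3 = 173/775 = pi_s_3  (ok)
  234/775*4/9 + 127/775*1/9 + 173/775*5/9 + 241/775*1/9 = 241/775 = pi_s_4  (ok)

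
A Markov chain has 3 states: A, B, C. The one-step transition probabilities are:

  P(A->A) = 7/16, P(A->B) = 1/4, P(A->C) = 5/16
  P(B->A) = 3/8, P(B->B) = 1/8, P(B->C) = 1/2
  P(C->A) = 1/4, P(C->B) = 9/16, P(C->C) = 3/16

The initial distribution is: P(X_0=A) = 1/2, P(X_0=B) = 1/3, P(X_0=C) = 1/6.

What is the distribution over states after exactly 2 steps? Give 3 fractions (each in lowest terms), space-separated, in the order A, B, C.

Answer: 545/1536 21/64 487/1536

Derivation:
Propagating the distribution step by step (d_{t+1} = d_t * P):
d_0 = (A=1/2, B=1/3, C=1/6)
  d_1[A] = 1/2*7/16 + 1/3*3/8 + 1/6*1/4 = 37/96
  d_1[B] = 1/2*1/4 + 1/3*1/8 + 1/6*9/16 = 25/96
  d_1[C] = 1/2*5/16 + 1/3*1/2 + 1/6*3/16 = 17/48
d_1 = (A=37/96, B=25/96, C=17/48)
  d_2[A] = 37/96*7/16 + 25/96*3/8 + 17/48*1/4 = 545/1536
  d_2[B] = 37/96*1/4 + 25/96*1/8 + 17/48*9/16 = 21/64
  d_2[C] = 37/96*5/16 + 25/96*1/2 + 17/48*3/16 = 487/1536
d_2 = (A=545/1536, B=21/64, C=487/1536)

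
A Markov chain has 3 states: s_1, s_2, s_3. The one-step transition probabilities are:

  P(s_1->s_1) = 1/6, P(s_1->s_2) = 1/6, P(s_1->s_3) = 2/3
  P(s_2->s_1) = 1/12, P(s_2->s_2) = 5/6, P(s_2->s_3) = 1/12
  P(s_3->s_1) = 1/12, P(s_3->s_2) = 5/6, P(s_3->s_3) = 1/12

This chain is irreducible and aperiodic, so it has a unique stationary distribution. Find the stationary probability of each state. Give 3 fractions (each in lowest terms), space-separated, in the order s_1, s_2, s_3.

Answer: 1/11 17/22 3/22

Derivation:
The stationary distribution satisfies pi = pi * P, i.e.:
  pi_s_1 = 1/6*pi_s_1 + 1/12*pi_s_2 + 1/12*pi_s_3
  pi_s_2 = 1/6*pi_s_1 + 5/6*pi_s_2 + 5/6*pi_s_3
  pi_s_3 = 2/3*pi_s_1 + 1/12*pi_s_2 + 1/12*pi_s_3
with normalization: pi_s_1 + pi_s_2 + pi_s_3 = 1.

Using the first 2 balance equations plus normalization, the linear system A*pi = b is:
  [-5/6, 1/12, 1/12] . pi = 0
  [1/6, -1/6, 5/6] . pi = 0
  [1, 1, 1] . pi = 1

Solving yields:
  pi_s_1 = 1/11
  pi_s_2 = 17/22
  pi_s_3 = 3/22

Verification (pi * P):
  1/11*1/6 + 17/22*1/12 + 3/22*1/12 = 1/11 = pi_s_1  (ok)
  1/11*1/6 + 17/22*5/6 + 3/22*5/6 = 17/22 = pi_s_2  (ok)
  1/11*2/3 + 17/22*1/12 + 3/22*1/12 = 3/22 = pi_s_3  (ok)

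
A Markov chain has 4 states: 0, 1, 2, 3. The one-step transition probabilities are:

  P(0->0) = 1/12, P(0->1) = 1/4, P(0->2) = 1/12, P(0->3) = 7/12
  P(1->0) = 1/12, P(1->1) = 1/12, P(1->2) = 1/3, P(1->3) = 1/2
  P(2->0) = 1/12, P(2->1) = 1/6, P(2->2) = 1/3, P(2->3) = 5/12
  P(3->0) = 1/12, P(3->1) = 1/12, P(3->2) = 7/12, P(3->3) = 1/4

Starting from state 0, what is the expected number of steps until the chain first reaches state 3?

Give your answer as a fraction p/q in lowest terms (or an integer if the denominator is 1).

Answer: 516/277

Derivation:
Let h_i = expected steps to first reach 3 from state i.
Boundary: h_3 = 0.
First-step equations for the other states:
  h_0 = 1 + 1/12*h_0 + 1/4*h_1 + 1/12*h_2 + 7/12*h_3
  h_1 = 1 + 1/12*h_0 + 1/12*h_1 + 1/3*h_2 + 1/2*h_3
  h_2 = 1 + 1/12*h_0 + 1/6*h_1 + 1/3*h_2 + 5/12*h_3

Substituting h_3 = 0 and rearranging gives the linear system (I - Q) h = 1:
  [11/12, -1/4, -1/12] . (h_0, h_1, h_2) = 1
  [-1/12, 11/12, -1/3] . (h_0, h_1, h_2) = 1
  [-1/12, -1/6, 2/3] . (h_0, h_1, h_2) = 1

Solving yields:
  h_0 = 516/277
  h_1 = 576/277
  h_2 = 624/277

Starting state is 0, so the expected hitting time is h_0 = 516/277.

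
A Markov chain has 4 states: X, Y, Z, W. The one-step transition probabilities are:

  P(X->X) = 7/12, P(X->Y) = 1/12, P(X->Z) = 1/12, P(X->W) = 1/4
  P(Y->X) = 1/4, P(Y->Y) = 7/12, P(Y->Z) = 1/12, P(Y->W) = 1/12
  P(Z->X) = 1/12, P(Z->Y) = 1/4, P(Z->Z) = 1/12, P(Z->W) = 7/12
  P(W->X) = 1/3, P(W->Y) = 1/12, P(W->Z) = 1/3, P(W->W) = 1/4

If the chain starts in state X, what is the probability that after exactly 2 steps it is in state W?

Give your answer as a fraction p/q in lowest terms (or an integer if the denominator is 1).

Computing P^2 by repeated multiplication:
P^1 =
  X: [7/12, 1/12, 1/12, 1/4]
  Y: [1/4, 7/12, 1/12, 1/12]
  Z: [1/12, 1/4, 1/12, 7/12]
  W: [1/3, 1/12, 1/3, 1/4]
P^2 =
  X: [65/144, 5/36, 7/48, 19/72]
  Y: [47/144, 7/18, 5/48, 13/72]
  Z: [5/16, 2/9, 11/48, 17/72]
  W: [47/144, 13/72, 7/48, 25/72]

(P^2)[X -> W] = 19/72

Answer: 19/72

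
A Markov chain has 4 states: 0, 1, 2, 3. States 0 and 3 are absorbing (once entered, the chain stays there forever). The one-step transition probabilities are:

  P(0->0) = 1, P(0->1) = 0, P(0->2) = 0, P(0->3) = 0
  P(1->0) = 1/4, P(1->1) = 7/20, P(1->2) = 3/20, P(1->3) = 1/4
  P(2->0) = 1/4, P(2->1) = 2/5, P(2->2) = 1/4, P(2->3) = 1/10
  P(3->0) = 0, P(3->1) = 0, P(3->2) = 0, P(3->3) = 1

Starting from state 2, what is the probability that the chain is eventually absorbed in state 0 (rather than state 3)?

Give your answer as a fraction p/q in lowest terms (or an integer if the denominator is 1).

Let a_i = P(absorbed in 0 | start in state i).
Boundary conditions: a_0 = 1, a_3 = 0.
For each transient state i, a_i = sum_j P(i->j) * a_j:
  a_1 = 1/4*a_0 + 7/20*a_1 + 3/20*a_2 + 1/4*a_3
  a_2 = 1/4*a_0 + 2/5*a_1 + 1/4*a_2 + 1/10*a_3

Substituting a_0 = 1 and a_3 = 0, rearrange to (I - Q) a = r where r[i] = P(i -> 0):
  [13/20, -3/20] . (a_1, a_2) = 1/4
  [-2/5, 3/4] . (a_1, a_2) = 1/4

Solving yields:
  a_1 = 10/19
  a_2 = 35/57

Starting state is 2, so the absorption probability is a_2 = 35/57.

Answer: 35/57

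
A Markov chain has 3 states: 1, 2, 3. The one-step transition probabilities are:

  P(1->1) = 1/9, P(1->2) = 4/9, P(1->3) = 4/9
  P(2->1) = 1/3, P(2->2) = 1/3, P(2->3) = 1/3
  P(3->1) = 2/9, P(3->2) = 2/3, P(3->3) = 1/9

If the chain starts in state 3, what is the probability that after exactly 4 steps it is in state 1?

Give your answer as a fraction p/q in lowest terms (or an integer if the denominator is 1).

Computing P^4 by repeated multiplication:
P^1 =
  1: [1/9, 4/9, 4/9]
  2: [1/3, 1/3, 1/3]
  3: [2/9, 2/3, 1/9]
P^2 =
  1: [7/27, 40/81, 20/81]
  2: [2/9, 13/27, 8/27]
  3: [22/81, 32/81, 1/3]
P^3 =
  1: [181/729, 4/9, 224/729]
  2: [61/243, 37/81, 71/243]
  3: [172/729, 346/729, 211/729]
P^4 =
  1: [1601/6561, 3040/6561, 640/2187]
  2: [536/2187, 1003/2187, 8/27]
  3: [544/2187, 2992/6561, 1937/6561]

(P^4)[3 -> 1] = 544/2187

Answer: 544/2187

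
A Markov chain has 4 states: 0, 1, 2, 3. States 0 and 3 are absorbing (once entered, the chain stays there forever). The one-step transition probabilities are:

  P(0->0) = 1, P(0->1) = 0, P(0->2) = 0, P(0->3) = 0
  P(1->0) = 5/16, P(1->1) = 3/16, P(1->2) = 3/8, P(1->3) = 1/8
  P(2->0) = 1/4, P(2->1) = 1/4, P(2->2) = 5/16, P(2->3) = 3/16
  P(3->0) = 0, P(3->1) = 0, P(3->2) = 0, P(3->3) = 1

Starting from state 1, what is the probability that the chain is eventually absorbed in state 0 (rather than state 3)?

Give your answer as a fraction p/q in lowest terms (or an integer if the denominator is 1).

Answer: 79/119

Derivation:
Let a_i = P(absorbed in 0 | start in state i).
Boundary conditions: a_0 = 1, a_3 = 0.
For each transient state i, a_i = sum_j P(i->j) * a_j:
  a_1 = 5/16*a_0 + 3/16*a_1 + 3/8*a_2 + 1/8*a_3
  a_2 = 1/4*a_0 + 1/4*a_1 + 5/16*a_2 + 3/16*a_3

Substituting a_0 = 1 and a_3 = 0, rearrange to (I - Q) a = r where r[i] = P(i -> 0):
  [13/16, -3/8] . (a_1, a_2) = 5/16
  [-1/4, 11/16] . (a_1, a_2) = 1/4

Solving yields:
  a_1 = 79/119
  a_2 = 72/119

Starting state is 1, so the absorption probability is a_1 = 79/119.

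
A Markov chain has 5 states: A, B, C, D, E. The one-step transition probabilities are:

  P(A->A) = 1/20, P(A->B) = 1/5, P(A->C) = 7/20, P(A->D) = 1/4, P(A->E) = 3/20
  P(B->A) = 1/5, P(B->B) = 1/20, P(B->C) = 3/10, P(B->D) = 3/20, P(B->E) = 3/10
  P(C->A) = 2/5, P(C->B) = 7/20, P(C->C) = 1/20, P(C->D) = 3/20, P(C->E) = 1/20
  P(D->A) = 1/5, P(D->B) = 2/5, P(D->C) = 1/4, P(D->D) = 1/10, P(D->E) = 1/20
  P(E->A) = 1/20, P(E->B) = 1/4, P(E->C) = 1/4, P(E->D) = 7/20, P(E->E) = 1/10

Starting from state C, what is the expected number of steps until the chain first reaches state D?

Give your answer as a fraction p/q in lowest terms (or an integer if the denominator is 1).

Answer: 90820/18177

Derivation:
Let h_i = expected steps to first reach D from state i.
Boundary: h_D = 0.
First-step equations for the other states:
  h_A = 1 + 1/20*h_A + 1/5*h_B + 7/20*h_C + 1/4*h_D + 3/20*h_E
  h_B = 1 + 1/5*h_A + 1/20*h_B + 3/10*h_C + 3/20*h_D + 3/10*h_E
  h_C = 1 + 2/5*h_A + 7/20*h_B + 1/20*h_C + 3/20*h_D + 1/20*h_E
  h_E = 1 + 1/20*h_A + 1/4*h_B + 1/4*h_C + 7/20*h_D + 1/10*h_E

Substituting h_D = 0 and rearranging gives the linear system (I - Q) h = 1:
  [19/20, -1/5, -7/20, -3/20] . (h_A, h_B, h_C, h_E) = 1
  [-1/5, 19/20, -3/10, -3/10] . (h_A, h_B, h_C, h_E) = 1
  [-2/5, -7/20, 19/20, -1/20] . (h_A, h_B, h_C, h_E) = 1
  [-1/20, -1/4, -1/4, 9/10] . (h_A, h_B, h_C, h_E) = 1

Solving yields:
  h_A = 249340/54531
  h_B = 266740/54531
  h_C = 90820/18177
  h_E = 74740/18177

Starting state is C, so the expected hitting time is h_C = 90820/18177.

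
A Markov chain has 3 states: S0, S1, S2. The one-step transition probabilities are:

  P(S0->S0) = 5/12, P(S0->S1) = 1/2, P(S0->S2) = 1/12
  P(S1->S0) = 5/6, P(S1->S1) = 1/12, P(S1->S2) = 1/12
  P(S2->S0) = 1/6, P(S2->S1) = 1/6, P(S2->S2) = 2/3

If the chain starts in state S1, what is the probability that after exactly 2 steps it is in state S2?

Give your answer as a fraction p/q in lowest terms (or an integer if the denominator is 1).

Answer: 19/144

Derivation:
Computing P^2 by repeated multiplication:
P^1 =
  S0: [5/12, 1/2, 1/12]
  S1: [5/6, 1/12, 1/12]
  S2: [1/6, 1/6, 2/3]
P^2 =
  S0: [29/48, 19/72, 19/144]
  S1: [31/72, 7/16, 19/144]
  S2: [23/72, 5/24, 17/36]

(P^2)[S1 -> S2] = 19/144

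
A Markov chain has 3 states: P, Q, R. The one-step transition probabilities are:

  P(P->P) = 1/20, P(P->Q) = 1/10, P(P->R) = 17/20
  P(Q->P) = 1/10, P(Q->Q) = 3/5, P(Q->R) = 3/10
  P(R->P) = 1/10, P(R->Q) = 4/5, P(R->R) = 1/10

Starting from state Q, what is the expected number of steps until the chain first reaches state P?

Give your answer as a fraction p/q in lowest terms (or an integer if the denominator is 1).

Answer: 10

Derivation:
Let h_i = expected steps to first reach P from state i.
Boundary: h_P = 0.
First-step equations for the other states:
  h_Q = 1 + 1/10*h_P + 3/5*h_Q + 3/10*h_R
  h_R = 1 + 1/10*h_P + 4/5*h_Q + 1/10*h_R

Substituting h_P = 0 and rearranging gives the linear system (I - Q) h = 1:
  [2/5, -3/10] . (h_Q, h_R) = 1
  [-4/5, 9/10] . (h_Q, h_R) = 1

Solving yields:
  h_Q = 10
  h_R = 10

Starting state is Q, so the expected hitting time is h_Q = 10.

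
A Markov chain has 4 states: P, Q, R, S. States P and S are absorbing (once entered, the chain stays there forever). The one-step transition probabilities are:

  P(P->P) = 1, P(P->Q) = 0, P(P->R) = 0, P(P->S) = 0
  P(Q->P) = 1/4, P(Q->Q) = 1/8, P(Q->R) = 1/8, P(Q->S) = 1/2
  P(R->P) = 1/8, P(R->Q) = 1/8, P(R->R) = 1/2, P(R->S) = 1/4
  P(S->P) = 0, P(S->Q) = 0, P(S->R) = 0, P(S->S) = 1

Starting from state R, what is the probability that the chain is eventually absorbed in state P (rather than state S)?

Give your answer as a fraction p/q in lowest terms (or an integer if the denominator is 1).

Let a_i = P(absorbed in P | start in state i).
Boundary conditions: a_P = 1, a_S = 0.
For each transient state i, a_i = sum_j P(i->j) * a_j:
  a_Q = 1/4*a_P + 1/8*a_Q + 1/8*a_R + 1/2*a_S
  a_R = 1/8*a_P + 1/8*a_Q + 1/2*a_R + 1/4*a_S

Substituting a_P = 1 and a_S = 0, rearrange to (I - Q) a = r where r[i] = P(i -> P):
  [7/8, -1/8] . (a_Q, a_R) = 1/4
  [-1/8, 1/2] . (a_Q, a_R) = 1/8

Solving yields:
  a_Q = 1/3
  a_R = 1/3

Starting state is R, so the absorption probability is a_R = 1/3.

Answer: 1/3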